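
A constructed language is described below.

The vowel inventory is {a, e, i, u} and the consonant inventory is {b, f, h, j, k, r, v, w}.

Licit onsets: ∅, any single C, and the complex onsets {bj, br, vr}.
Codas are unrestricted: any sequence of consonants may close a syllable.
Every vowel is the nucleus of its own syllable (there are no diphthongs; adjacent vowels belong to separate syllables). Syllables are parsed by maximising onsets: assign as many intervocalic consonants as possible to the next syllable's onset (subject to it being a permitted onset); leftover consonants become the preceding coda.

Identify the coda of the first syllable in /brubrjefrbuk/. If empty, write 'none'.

br

Nuclei (vowels): u, e, u → 3 syllables.
σ1/σ2 boundary: /brj/; trying suffixes from longest down, /j/ is the first permitted one, so coda /br/ | onset /j/.
σ2/σ3 boundary: /frb/ splits as /fr/ + /b/ (/b/ is the longest suffix that is a licit onset).
Result: brubr.jefr.buk.
Syllable 1 is /brubr/: onset /br/, nucleus /u/, coda /br/.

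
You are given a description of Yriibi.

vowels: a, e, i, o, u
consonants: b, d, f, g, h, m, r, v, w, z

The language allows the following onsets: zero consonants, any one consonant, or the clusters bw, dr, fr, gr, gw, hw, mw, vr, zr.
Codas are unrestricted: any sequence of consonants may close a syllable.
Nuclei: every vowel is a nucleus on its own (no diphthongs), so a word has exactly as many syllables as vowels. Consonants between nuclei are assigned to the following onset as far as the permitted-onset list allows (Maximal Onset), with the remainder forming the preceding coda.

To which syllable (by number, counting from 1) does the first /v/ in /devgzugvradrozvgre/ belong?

Vowels present: e, u, a, o, e; each is a nucleus, giving 5 syllables.
Between /e/ (V1) and /u/ (V2): /vgz/ — longest licit onset from the right is /z/, leaving /vg/ as coda.
Between /u/ (V2) and /a/ (V3): /gvr/ splits as /g/ + /vr/ (/vr/ is the longest suffix that is a licit onset).
Between /a/ (V3) and /o/ (V4): /dr/ is a licit onset in full, so it all attaches to the next syllable.
Between /o/ (V4) and /e/ (V5): /zvgr/; trying suffixes from longest down, /gr/ is the first permitted one, so coda /zv/ | onset /gr/.
Syllabification: devg.zug.vra.drozv.gre.
The first /v/ is in the coda of syllable 1 (/devg/).

1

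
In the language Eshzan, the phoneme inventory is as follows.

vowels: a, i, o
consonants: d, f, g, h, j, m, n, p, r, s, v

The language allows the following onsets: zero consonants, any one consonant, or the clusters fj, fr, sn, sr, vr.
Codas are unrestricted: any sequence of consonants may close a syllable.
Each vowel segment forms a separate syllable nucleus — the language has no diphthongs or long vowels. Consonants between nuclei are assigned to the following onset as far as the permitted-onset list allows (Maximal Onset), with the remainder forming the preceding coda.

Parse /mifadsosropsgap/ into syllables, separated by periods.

mi.fad.so.srops.gap

Nuclei (vowels): i, a, o, o, a → 5 syllables.
V1 /i/ – V2 /a/: /f/ is a single consonant, so it becomes the next onset.
V2 /a/ – V3 /o/: /ds/ splits as /d/ + /s/ (/s/ is the longest suffix that is a licit onset).
V3 /o/ – V4 /o/: cluster /sr/ — /sr/ is itself a permitted onset, so the whole cluster goes right; preceding coda = ∅.
V4 /o/ – V5 /a/: /psg/; trying suffixes from longest down, /g/ is the first permitted one, so coda /ps/ | onset /g/.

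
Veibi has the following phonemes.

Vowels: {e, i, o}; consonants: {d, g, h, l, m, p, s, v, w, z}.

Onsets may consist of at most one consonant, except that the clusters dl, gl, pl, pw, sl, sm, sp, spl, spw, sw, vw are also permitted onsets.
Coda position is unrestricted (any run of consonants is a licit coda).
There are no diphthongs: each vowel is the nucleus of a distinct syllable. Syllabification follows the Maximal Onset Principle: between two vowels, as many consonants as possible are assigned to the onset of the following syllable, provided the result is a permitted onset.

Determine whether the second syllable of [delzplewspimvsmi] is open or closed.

closed

Vowels present: e, e, i, i; each is a nucleus, giving 4 syllables.
V1 /e/ – V2 /e/: /lzpl/; trying suffixes from longest down, /pl/ is the first permitted one, so coda /lz/ | onset /pl/.
V2 /e/ – V3 /i/: cluster /wsp/ — the longest permitted-onset suffix is /sp/; onset = /sp/, preceding coda = /w/.
V3 /i/ – V4 /i/: /mvsm/ splits as /mv/ + /sm/ (/sm/ is the longest suffix that is a licit onset).
Putting it together: delz.plew.spimv.smi.
Syllable 2 is /plew/ with coda /w/, so it is closed.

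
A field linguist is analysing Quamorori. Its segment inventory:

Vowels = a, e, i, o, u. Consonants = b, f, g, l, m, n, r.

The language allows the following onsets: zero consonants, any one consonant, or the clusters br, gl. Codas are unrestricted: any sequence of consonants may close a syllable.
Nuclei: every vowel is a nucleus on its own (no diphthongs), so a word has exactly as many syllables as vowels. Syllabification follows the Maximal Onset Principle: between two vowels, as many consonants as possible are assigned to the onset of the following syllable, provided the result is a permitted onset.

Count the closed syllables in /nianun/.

Nuclei (vowels): i, a, u → 3 syllables.
Between /i/ (V1) and /a/ (V2): nothing intervenes; syllable break is V.V.
Between /a/ (V2) and /u/ (V3): just /n/ — single C goes to the following onset.
Syllabification: ni.a.nun.
Classifying each syllable: /ni/ (open), /a/ (open), /nun/ (closed).
Closed syllables: 1.

1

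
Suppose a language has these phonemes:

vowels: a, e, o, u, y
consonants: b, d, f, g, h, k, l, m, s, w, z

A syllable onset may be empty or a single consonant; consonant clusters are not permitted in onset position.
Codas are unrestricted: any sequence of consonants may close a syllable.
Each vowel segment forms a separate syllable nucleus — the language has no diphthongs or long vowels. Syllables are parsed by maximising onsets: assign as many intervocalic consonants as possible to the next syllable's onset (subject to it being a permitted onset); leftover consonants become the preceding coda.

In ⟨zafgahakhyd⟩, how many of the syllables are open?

1

Vowels present: a, a, a, y; each is a nucleus, giving 4 syllables.
σ1/σ2 boundary: /fg/ — longest licit onset from the right is /g/, leaving /f/ as coda.
σ2/σ3 boundary: /h/ → onset of the next syllable (single consonants are always licit onsets).
σ3/σ4 boundary: /kh/ splits as /k/ + /h/ (/h/ is the longest suffix that is a licit onset).
Putting it together: zaf.ga.hak.hyd.
Classifying each syllable: /zaf/ (closed), /ga/ (open), /hak/ (closed), /hyd/ (closed).
Open syllables: 1.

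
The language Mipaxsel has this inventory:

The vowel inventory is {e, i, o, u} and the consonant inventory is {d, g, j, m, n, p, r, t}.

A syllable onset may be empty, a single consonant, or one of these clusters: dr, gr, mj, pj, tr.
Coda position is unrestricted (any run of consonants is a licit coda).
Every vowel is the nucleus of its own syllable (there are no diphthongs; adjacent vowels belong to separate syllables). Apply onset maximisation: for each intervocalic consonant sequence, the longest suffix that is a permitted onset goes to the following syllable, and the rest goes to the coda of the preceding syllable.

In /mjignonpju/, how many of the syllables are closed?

Vowels present: i, o, u; each is a nucleus, giving 3 syllables.
V1 /i/ – V2 /o/: cluster /gn/ — the longest permitted-onset suffix is /n/; onset = /n/, preceding coda = /g/.
V2 /o/ – V3 /u/: /npj/ — longest licit onset from the right is /pj/, leaving /n/ as coda.
Putting it together: mjig.non.pju.
Classifying each syllable: /mjig/ (closed), /non/ (closed), /pju/ (open).
Closed syllables: 2.

2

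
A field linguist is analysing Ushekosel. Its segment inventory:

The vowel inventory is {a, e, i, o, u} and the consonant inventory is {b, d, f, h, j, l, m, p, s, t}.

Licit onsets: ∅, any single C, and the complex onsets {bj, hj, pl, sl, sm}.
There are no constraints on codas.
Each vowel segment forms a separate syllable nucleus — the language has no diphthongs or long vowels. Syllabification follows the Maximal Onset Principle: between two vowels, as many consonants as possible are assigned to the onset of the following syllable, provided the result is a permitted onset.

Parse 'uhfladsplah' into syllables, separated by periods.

uhf.lads.plah

The vowels are u, a, a — 3 nuclei, so 3 syllables.
V1 /u/ – V2 /a/: /hfl/ splits as /hf/ + /l/ (/l/ is the longest suffix that is a licit onset).
V2 /a/ – V3 /a/: /dspl/ splits as /ds/ + /pl/ (/pl/ is the longest suffix that is a licit onset).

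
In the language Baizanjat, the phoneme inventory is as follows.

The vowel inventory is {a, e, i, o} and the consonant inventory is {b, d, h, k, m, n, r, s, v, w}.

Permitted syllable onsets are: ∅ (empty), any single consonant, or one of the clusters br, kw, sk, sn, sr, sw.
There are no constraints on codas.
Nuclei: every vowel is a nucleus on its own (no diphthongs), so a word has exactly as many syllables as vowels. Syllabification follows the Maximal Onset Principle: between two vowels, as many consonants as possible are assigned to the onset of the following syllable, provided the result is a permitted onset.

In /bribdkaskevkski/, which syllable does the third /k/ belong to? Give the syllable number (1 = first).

Nuclei (vowels): i, a, e, i → 4 syllables.
σ1/σ2 boundary: /bdk/ splits as /bd/ + /k/ (/k/ is the longest suffix that is a licit onset).
σ2/σ3 boundary: /sk/ is a licit onset in full, so it all attaches to the next syllable.
σ3/σ4 boundary: cluster /vksk/ — the longest permitted-onset suffix is /sk/; onset = /sk/, preceding coda = /vk/.
So the parse is bribd.ka.skevk.ski.
The third /k/ is in the coda of syllable 3 (/skevk/).

3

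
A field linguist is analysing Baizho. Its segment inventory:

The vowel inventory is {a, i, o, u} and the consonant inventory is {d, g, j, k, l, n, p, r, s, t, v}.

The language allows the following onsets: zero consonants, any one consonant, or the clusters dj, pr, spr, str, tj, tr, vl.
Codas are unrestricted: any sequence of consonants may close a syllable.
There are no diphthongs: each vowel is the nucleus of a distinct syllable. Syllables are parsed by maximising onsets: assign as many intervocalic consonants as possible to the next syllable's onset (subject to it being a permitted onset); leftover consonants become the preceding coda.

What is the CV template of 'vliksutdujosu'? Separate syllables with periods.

CCVC.CVC.CV.CV.CV

Nuclei (vowels): i, u, u, o, u → 5 syllables.
Between /i/ (V1) and /u/ (V2): /ks/ — longest licit onset from the right is /s/, leaving /k/ as coda.
Between /u/ (V2) and /u/ (V3): /td/ splits as /t/ + /d/ (/d/ is the longest suffix that is a licit onset).
Between /u/ (V3) and /o/ (V4): /j/ → onset of the next syllable (single consonants are always licit onsets).
Between /o/ (V4) and /u/ (V5): /s/ → onset of the next syllable (single consonants are always licit onsets).
Putting it together: vlik.sut.du.jo.su.
Mapping each syllable to C/V: /vlik/ → CCVC, /sut/ → CVC, /du/ → CV, /jo/ → CV, /su/ → CV.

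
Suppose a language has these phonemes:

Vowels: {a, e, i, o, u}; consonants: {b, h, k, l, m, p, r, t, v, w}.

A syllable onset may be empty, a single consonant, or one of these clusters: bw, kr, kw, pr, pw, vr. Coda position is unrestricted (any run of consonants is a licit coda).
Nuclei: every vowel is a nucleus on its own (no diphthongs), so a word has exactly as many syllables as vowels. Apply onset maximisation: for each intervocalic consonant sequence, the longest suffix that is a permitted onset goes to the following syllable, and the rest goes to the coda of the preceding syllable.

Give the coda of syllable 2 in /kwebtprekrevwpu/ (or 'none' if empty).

none

The vowels are e, e, e, u — 4 nuclei, so 4 syllables.
Between /e/ (V1) and /e/ (V2): /btpr/ splits as /bt/ + /pr/ (/pr/ is the longest suffix that is a licit onset).
Between /e/ (V2) and /e/ (V3): cluster /kr/ — /kr/ is itself a permitted onset, so the whole cluster goes right; preceding coda = ∅.
Between /e/ (V3) and /u/ (V4): /vwp/ splits as /vw/ + /p/ (/p/ is the longest suffix that is a licit onset).
So the parse is kwebt.pre.krevw.pu.
Syllable 2 is /pre/: onset /pr/, nucleus /e/, coda ∅.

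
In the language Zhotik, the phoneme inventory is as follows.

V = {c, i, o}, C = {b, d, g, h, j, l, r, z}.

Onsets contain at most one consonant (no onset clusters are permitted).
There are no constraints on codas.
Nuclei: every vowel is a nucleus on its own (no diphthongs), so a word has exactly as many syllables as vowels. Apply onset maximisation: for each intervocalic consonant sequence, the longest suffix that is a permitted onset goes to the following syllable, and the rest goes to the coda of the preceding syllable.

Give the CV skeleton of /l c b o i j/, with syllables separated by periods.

CV.CV.VC

The vowels are c, o, i — 3 nuclei, so 3 syllables.
σ1/σ2 boundary: just /b/ — single C goes to the following onset.
σ2/σ3 boundary: nothing intervenes; syllable break is V.V.
Putting it together: lc.bo.ij.
Mapping each syllable to C/V: /lc/ → CV, /bo/ → CV, /ij/ → VC.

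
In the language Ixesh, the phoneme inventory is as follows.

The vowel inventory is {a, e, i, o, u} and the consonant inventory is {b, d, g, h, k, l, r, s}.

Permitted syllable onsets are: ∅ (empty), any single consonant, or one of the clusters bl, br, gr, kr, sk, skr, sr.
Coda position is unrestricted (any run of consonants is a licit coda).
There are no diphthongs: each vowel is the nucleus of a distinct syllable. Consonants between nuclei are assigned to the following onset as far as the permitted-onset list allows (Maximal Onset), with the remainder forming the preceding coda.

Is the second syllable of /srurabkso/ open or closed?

Vowels present: u, a, o; each is a nucleus, giving 3 syllables.
/u…a/ gap (V1→V2): /r/ → onset of the next syllable (single consonants are always licit onsets).
/a…o/ gap (V2→V3): cluster /bks/ — the longest permitted-onset suffix is /s/; onset = /s/, preceding coda = /bk/.
Syllabification: sru.rabk.so.
Syllable 2 is /rabk/ with coda /bk/, so it is closed.

closed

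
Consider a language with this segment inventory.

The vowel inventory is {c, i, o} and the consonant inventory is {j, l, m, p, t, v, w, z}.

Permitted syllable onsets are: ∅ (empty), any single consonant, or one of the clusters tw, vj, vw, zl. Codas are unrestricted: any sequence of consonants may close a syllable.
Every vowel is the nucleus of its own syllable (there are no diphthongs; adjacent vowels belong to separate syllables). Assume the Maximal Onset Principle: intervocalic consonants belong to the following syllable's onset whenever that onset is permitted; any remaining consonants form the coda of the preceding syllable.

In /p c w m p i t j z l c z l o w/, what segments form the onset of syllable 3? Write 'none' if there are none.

Vowels present: c, i, c, o; each is a nucleus, giving 4 syllables.
σ1/σ2 boundary: /wmp/ splits as /wm/ + /p/ (/p/ is the longest suffix that is a licit onset).
σ2/σ3 boundary: /tjzl/; trying suffixes from longest down, /zl/ is the first permitted one, so coda /tj/ | onset /zl/.
σ3/σ4 boundary: /zl/ is a licit onset in full, so it all attaches to the next syllable.
Putting it together: pcwm.pitj.zlc.zlow.
Syllable 3 is /zlc/: onset /zl/, nucleus /c/, coda ∅.

zl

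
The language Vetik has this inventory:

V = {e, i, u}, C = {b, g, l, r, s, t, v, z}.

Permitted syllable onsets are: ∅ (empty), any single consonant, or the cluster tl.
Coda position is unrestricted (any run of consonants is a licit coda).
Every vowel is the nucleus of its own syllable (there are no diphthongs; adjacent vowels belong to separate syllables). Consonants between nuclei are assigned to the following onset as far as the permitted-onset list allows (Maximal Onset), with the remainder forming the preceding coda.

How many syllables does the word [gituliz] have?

3

The vowels are i, u, i — 3 nuclei, so 3 syllables.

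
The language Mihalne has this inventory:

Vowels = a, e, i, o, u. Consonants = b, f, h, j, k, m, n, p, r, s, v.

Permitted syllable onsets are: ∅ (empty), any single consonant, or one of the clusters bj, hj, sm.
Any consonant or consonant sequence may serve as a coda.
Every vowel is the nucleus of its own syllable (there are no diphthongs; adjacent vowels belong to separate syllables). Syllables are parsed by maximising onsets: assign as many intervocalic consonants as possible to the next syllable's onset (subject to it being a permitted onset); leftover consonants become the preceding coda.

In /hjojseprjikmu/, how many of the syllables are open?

1

Vowels present: o, e, i, u; each is a nucleus, giving 4 syllables.
Between /o/ (V1) and /e/ (V2): /js/ — longest licit onset from the right is /s/, leaving /j/ as coda.
Between /e/ (V2) and /i/ (V3): /prj/ — longest licit onset from the right is /j/, leaving /pr/ as coda.
Between /i/ (V3) and /u/ (V4): cluster /km/ — the longest permitted-onset suffix is /m/; onset = /m/, preceding coda = /k/.
Putting it together: hjoj.sepr.jik.mu.
Classifying each syllable: /hjoj/ (closed), /sepr/ (closed), /jik/ (closed), /mu/ (open).
Open syllables: 1.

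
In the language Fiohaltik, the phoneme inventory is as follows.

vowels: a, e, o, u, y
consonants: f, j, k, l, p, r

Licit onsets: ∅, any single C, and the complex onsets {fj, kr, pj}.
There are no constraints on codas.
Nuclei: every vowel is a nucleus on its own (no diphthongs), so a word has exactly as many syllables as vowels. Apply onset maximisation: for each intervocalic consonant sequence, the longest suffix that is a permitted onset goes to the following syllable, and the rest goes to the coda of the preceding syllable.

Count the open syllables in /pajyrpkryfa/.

3

The vowels are a, y, y, a — 4 nuclei, so 4 syllables.
σ1/σ2 boundary: /j/ is a single consonant, so it becomes the next onset.
σ2/σ3 boundary: cluster /rpkr/ — the longest permitted-onset suffix is /kr/; onset = /kr/, preceding coda = /rp/.
σ3/σ4 boundary: just /f/ — single C goes to the following onset.
Result: pa.jyrp.kry.fa.
Classifying each syllable: /pa/ (open), /jyrp/ (closed), /kry/ (open), /fa/ (open).
Open syllables: 3.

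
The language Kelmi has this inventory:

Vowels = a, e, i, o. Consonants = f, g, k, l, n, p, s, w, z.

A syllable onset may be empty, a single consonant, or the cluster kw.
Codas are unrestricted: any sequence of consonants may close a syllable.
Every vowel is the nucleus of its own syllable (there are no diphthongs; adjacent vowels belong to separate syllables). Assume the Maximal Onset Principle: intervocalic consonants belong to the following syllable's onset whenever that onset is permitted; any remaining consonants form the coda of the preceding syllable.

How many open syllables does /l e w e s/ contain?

1

Vowels present: e, e; each is a nucleus, giving 2 syllables.
/e…e/ gap (V1→V2): just /w/ — single C goes to the following onset.
Syllabification: le.wes.
Classifying each syllable: /le/ (open), /wes/ (closed).
Open syllables: 1.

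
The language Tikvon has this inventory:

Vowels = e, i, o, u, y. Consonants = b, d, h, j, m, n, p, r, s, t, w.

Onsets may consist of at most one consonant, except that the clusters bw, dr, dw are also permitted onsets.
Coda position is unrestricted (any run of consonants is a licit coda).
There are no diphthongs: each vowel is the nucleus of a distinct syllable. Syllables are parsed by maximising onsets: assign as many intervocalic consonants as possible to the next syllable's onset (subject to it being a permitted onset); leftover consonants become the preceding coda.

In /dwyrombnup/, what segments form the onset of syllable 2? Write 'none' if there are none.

Vowels present: y, o, u; each is a nucleus, giving 3 syllables.
σ1/σ2 boundary: /r/ → onset of the next syllable (single consonants are always licit onsets).
σ2/σ3 boundary: cluster /mbn/ — the longest permitted-onset suffix is /n/; onset = /n/, preceding coda = /mb/.
So the parse is dwy.romb.nup.
Syllable 2 is /romb/: onset /r/, nucleus /o/, coda /mb/.

r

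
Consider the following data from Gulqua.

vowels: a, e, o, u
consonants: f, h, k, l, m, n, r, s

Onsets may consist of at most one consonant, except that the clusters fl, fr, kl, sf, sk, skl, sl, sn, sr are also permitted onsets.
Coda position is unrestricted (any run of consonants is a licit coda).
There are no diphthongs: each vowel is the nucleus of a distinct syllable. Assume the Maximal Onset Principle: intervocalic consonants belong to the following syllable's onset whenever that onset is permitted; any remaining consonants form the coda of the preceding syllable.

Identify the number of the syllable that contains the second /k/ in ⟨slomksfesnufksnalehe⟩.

3

Nuclei (vowels): o, e, u, a, e, e → 6 syllables.
σ1/σ2 boundary: /mksf/ — longest licit onset from the right is /sf/, leaving /mk/ as coda.
σ2/σ3 boundary: cluster /sn/ — /sn/ is itself a permitted onset, so the whole cluster goes right; preceding coda = ∅.
σ3/σ4 boundary: cluster /fksn/ — the longest permitted-onset suffix is /sn/; onset = /sn/, preceding coda = /fk/.
σ4/σ5 boundary: /l/ is a single consonant, so it becomes the next onset.
σ5/σ6 boundary: /h/ is a single consonant, so it becomes the next onset.
Syllabification: slomk.sfe.snufk.sna.le.he.
The second /k/ is in the coda of syllable 3 (/snufk/).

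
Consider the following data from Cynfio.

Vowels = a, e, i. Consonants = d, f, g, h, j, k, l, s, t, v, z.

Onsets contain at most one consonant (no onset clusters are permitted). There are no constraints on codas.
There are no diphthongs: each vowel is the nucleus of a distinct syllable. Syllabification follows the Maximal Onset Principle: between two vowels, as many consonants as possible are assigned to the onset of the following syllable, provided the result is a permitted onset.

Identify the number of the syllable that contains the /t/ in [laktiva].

The vowels are a, i, a — 3 nuclei, so 3 syllables.
Between /a/ (V1) and /i/ (V2): /kt/ — longest licit onset from the right is /t/, leaving /k/ as coda.
Between /i/ (V2) and /a/ (V3): /v/ is a single consonant, so it becomes the next onset.
Putting it together: lak.ti.va.
The /t/ is in the onset of syllable 2 (/ti/).

2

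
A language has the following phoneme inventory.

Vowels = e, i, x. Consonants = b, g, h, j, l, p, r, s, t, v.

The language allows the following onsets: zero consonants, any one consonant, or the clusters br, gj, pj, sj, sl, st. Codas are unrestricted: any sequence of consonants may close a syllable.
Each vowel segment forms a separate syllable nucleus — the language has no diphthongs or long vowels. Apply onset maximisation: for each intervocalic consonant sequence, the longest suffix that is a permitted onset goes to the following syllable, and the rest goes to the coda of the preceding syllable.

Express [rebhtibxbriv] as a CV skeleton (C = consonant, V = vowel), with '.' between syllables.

CVCC.CV.CV.CCVC

The vowels are e, i, x, i — 4 nuclei, so 4 syllables.
Between /e/ (V1) and /i/ (V2): /bht/; trying suffixes from longest down, /t/ is the first permitted one, so coda /bh/ | onset /t/.
Between /i/ (V2) and /x/ (V3): just /b/ — single C goes to the following onset.
Between /x/ (V3) and /i/ (V4): /br/ — entire cluster is a permitted onset → onset /br/, coda ∅.
Putting it together: rebh.ti.bx.briv.
Mapping each syllable to C/V: /rebh/ → CVCC, /ti/ → CV, /bx/ → CV, /briv/ → CCVC.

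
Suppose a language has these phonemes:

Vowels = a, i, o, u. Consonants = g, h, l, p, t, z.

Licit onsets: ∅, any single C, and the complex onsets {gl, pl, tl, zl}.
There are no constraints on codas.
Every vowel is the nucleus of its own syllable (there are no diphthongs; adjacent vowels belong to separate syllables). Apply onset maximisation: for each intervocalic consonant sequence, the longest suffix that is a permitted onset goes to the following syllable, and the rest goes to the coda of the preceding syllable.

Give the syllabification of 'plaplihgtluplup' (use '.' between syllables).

pla.plihg.tlu.plup

Nuclei (vowels): a, i, u, u → 4 syllables.
/a…i/ gap (V1→V2): cluster /pl/ — /pl/ is itself a permitted onset, so the whole cluster goes right; preceding coda = ∅.
/i…u/ gap (V2→V3): /hgtl/ splits as /hg/ + /tl/ (/tl/ is the longest suffix that is a licit onset).
/u…u/ gap (V3→V4): cluster /pl/ — /pl/ is itself a permitted onset, so the whole cluster goes right; preceding coda = ∅.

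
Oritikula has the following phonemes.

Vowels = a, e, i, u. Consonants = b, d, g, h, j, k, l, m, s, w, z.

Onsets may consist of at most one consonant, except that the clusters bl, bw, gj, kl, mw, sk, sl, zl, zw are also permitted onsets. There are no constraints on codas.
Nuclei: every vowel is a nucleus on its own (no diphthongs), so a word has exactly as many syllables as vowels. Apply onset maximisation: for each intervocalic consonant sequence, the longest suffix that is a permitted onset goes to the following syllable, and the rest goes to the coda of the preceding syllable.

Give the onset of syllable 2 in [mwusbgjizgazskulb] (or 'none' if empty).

gj

Vowels present: u, i, a, u; each is a nucleus, giving 4 syllables.
V1 /u/ – V2 /i/: /sbgj/; trying suffixes from longest down, /gj/ is the first permitted one, so coda /sb/ | onset /gj/.
V2 /i/ – V3 /a/: cluster /zg/ — the longest permitted-onset suffix is /g/; onset = /g/, preceding coda = /z/.
V3 /a/ – V4 /u/: /zsk/ splits as /z/ + /sk/ (/sk/ is the longest suffix that is a licit onset).
Syllabification: mwusb.gjiz.gaz.skulb.
Syllable 2 is /gjiz/: onset /gj/, nucleus /i/, coda /z/.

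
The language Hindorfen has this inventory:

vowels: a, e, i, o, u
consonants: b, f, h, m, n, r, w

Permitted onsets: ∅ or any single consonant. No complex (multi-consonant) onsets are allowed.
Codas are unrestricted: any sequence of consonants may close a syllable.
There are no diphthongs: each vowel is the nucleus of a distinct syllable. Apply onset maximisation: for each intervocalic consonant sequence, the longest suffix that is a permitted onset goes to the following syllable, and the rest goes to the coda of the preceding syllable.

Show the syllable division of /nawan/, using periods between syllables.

na.wan

Nuclei (vowels): a, a → 2 syllables.
V1 /a/ – V2 /a/: /w/ is a single consonant, so it becomes the next onset.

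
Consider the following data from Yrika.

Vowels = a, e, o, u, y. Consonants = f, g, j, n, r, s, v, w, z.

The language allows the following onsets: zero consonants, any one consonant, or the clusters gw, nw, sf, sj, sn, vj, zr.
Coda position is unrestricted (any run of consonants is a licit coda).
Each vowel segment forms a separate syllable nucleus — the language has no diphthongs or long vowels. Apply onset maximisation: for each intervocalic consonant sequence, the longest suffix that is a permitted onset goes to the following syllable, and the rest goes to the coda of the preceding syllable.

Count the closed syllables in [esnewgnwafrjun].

Nuclei (vowels): e, e, a, u → 4 syllables.
Between /e/ (V1) and /e/ (V2): /sn/ — entire cluster is a permitted onset → onset /sn/, coda ∅.
Between /e/ (V2) and /a/ (V3): /wgnw/; trying suffixes from longest down, /nw/ is the first permitted one, so coda /wg/ | onset /nw/.
Between /a/ (V3) and /u/ (V4): /frj/ splits as /fr/ + /j/ (/j/ is the longest suffix that is a licit onset).
Syllabification: e.snewg.nwafr.jun.
Classifying each syllable: /e/ (open), /snewg/ (closed), /nwafr/ (closed), /jun/ (closed).
Closed syllables: 3.

3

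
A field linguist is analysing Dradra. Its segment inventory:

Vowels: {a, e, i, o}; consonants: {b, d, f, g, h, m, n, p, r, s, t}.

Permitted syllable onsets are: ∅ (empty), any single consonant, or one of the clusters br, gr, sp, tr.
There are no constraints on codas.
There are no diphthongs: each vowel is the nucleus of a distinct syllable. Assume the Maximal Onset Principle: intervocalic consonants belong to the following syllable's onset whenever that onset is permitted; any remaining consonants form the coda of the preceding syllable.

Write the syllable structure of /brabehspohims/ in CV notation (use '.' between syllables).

CCV.CVC.CCV.CVCC

Nuclei (vowels): a, e, o, i → 4 syllables.
V1 /a/ – V2 /e/: /b/ is a single consonant, so it becomes the next onset.
V2 /e/ – V3 /o/: /hsp/; trying suffixes from longest down, /sp/ is the first permitted one, so coda /h/ | onset /sp/.
V3 /o/ – V4 /i/: just /h/ — single C goes to the following onset.
Syllabification: bra.beh.spo.hims.
Mapping each syllable to C/V: /bra/ → CCV, /beh/ → CVC, /spo/ → CCV, /hims/ → CVCC.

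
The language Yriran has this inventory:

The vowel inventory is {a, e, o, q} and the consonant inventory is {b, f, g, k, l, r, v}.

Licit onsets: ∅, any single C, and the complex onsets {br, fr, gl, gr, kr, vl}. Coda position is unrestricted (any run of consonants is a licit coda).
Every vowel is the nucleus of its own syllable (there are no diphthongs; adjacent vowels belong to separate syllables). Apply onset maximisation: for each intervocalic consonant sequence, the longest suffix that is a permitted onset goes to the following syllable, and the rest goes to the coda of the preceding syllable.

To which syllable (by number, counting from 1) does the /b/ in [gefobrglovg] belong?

Nuclei (vowels): e, o, o → 3 syllables.
V1 /e/ – V2 /o/: just /f/ — single C goes to the following onset.
V2 /o/ – V3 /o/: cluster /brgl/ — the longest permitted-onset suffix is /gl/; onset = /gl/, preceding coda = /br/.
Syllabification: ge.fobr.glovg.
The /b/ is in the coda of syllable 2 (/fobr/).

2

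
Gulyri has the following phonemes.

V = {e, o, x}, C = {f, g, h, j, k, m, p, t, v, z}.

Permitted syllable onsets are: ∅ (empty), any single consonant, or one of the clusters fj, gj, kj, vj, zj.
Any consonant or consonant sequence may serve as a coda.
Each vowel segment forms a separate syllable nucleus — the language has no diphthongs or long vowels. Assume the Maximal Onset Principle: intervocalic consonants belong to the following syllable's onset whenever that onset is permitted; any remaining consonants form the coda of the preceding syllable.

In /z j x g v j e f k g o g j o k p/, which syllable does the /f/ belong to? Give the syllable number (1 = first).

Vowels present: x, e, o, o; each is a nucleus, giving 4 syllables.
/x…e/ gap (V1→V2): /gvj/ splits as /g/ + /vj/ (/vj/ is the longest suffix that is a licit onset).
/e…o/ gap (V2→V3): /fkg/ splits as /fk/ + /g/ (/g/ is the longest suffix that is a licit onset).
/o…o/ gap (V3→V4): /gj/ is a licit onset in full, so it all attaches to the next syllable.
So the parse is zjxg.vjefk.go.gjokp.
The /f/ is in the coda of syllable 2 (/vjefk/).

2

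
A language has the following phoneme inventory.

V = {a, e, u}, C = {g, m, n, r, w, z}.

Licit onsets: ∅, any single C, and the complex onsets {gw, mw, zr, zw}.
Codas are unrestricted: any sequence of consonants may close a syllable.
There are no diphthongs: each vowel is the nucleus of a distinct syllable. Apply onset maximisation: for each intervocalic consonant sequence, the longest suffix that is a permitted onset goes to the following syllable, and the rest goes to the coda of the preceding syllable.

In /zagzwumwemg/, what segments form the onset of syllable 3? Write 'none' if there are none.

mw

Vowels present: a, u, e; each is a nucleus, giving 3 syllables.
V1 /a/ – V2 /u/: cluster /gzw/ — the longest permitted-onset suffix is /zw/; onset = /zw/, preceding coda = /g/.
V2 /u/ – V3 /e/: /mw/ is a licit onset in full, so it all attaches to the next syllable.
Syllabification: zag.zwu.mwemg.
Syllable 3 is /mwemg/: onset /mw/, nucleus /e/, coda /mg/.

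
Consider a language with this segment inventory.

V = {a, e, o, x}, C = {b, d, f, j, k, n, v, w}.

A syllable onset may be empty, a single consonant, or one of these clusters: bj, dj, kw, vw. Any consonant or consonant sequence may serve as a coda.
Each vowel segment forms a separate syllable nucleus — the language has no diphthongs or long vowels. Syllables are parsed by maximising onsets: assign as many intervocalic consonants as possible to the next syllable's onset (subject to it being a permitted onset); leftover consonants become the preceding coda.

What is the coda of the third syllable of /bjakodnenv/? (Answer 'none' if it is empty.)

Nuclei (vowels): a, o, e → 3 syllables.
V1 /a/ – V2 /o/: /k/ → onset of the next syllable (single consonants are always licit onsets).
V2 /o/ – V3 /e/: cluster /dn/ — the longest permitted-onset suffix is /n/; onset = /n/, preceding coda = /d/.
Result: bja.kod.nenv.
Syllable 3 is /nenv/: onset /n/, nucleus /e/, coda /nv/.

nv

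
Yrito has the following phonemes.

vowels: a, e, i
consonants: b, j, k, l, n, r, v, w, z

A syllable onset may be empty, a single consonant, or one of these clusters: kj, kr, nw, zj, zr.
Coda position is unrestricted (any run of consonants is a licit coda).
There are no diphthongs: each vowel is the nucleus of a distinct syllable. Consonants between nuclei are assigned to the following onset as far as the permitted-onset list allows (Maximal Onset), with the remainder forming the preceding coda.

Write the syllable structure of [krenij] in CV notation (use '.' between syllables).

Nuclei (vowels): e, i → 2 syllables.
V1 /e/ – V2 /i/: /n/ is a single consonant, so it becomes the next onset.
Syllabification: kre.nij.
Mapping each syllable to C/V: /kre/ → CCV, /nij/ → CVC.

CCV.CVC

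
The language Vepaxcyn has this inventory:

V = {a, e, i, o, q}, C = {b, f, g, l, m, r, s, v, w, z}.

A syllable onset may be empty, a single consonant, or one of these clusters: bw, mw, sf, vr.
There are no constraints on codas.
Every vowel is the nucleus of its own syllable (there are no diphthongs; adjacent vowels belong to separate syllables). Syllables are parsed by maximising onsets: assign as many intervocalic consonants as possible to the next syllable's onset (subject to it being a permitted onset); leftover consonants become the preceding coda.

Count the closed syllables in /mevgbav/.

Vowels present: e, a; each is a nucleus, giving 2 syllables.
Between /e/ (V1) and /a/ (V2): cluster /vgb/ — the longest permitted-onset suffix is /b/; onset = /b/, preceding coda = /vg/.
So the parse is mevg.bav.
Classifying each syllable: /mevg/ (closed), /bav/ (closed).
Closed syllables: 2.

2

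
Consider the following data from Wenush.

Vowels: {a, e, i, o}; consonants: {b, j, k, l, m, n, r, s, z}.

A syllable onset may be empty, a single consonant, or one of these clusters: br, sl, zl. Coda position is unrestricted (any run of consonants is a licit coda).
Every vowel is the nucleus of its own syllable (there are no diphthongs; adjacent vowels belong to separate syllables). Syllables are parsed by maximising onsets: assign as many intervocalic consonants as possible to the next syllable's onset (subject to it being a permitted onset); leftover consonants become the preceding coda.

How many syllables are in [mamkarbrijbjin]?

Nuclei (vowels): a, a, i, i → 4 syllables.

4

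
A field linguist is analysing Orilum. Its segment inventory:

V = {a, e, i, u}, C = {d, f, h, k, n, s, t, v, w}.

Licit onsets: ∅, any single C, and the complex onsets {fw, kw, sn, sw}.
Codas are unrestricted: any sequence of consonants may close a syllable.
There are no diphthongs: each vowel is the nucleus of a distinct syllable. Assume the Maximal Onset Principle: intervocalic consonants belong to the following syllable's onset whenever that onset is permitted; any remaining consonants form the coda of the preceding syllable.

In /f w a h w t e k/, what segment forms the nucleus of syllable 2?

The vowels are a, e — 2 nuclei, so 2 syllables.
The second nucleus (vowel 2 from the left) is /e/.

e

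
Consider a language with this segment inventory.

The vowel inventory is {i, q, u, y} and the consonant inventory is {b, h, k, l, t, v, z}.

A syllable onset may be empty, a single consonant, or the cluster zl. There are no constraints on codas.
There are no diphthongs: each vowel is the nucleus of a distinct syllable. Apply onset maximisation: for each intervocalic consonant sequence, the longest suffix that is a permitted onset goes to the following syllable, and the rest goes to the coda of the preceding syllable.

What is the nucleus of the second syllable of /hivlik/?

The vowels are i, i — 2 nuclei, so 2 syllables.
The second nucleus (vowel 2 from the left) is /i/.

i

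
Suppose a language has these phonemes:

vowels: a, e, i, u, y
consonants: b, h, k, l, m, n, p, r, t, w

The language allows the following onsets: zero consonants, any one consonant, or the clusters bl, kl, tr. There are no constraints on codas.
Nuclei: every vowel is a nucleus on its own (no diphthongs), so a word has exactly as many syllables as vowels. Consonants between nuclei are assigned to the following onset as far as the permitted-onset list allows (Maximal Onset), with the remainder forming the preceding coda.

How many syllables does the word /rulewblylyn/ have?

4

The vowels are u, e, y, y — 4 nuclei, so 4 syllables.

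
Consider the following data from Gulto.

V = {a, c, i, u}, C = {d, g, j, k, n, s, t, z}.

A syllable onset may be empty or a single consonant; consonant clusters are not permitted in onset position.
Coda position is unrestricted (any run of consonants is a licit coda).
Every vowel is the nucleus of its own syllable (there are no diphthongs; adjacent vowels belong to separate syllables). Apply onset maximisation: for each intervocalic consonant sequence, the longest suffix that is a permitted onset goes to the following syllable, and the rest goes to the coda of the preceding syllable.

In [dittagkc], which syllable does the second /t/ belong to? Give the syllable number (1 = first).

Vowels present: i, a, c; each is a nucleus, giving 3 syllables.
σ1/σ2 boundary: cluster /tt/ — the longest permitted-onset suffix is /t/; onset = /t/, preceding coda = /t/.
σ2/σ3 boundary: cluster /gk/ — the longest permitted-onset suffix is /k/; onset = /k/, preceding coda = /g/.
Syllabification: dit.tag.kc.
The second /t/ is in the onset of syllable 2 (/tag/).

2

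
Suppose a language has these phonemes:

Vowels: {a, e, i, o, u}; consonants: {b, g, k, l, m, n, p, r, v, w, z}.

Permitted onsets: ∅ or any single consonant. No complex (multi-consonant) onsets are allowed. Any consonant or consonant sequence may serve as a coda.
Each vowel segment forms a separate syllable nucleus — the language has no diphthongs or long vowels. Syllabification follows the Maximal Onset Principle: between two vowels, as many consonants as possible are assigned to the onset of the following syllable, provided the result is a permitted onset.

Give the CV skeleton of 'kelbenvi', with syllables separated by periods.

CVC.CVC.CV

The vowels are e, e, i — 3 nuclei, so 3 syllables.
Between /e/ (V1) and /e/ (V2): /lb/ — longest licit onset from the right is /b/, leaving /l/ as coda.
Between /e/ (V2) and /i/ (V3): /nv/ splits as /n/ + /v/ (/v/ is the longest suffix that is a licit onset).
So the parse is kel.ben.vi.
Mapping each syllable to C/V: /kel/ → CVC, /ben/ → CVC, /vi/ → CV.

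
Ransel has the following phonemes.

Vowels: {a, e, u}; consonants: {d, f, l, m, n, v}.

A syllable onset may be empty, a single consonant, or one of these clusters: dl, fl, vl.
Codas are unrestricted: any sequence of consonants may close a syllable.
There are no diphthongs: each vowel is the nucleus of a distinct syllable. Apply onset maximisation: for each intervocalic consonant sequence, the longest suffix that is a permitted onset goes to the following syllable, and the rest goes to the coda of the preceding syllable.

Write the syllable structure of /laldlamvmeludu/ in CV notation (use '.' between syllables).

Vowels present: a, a, e, u, u; each is a nucleus, giving 5 syllables.
/a…a/ gap (V1→V2): cluster /ldl/ — the longest permitted-onset suffix is /dl/; onset = /dl/, preceding coda = /l/.
/a…e/ gap (V2→V3): /mvm/; trying suffixes from longest down, /m/ is the first permitted one, so coda /mv/ | onset /m/.
/e…u/ gap (V3→V4): just /l/ — single C goes to the following onset.
/u…u/ gap (V4→V5): just /d/ — single C goes to the following onset.
Result: lal.dlamv.me.lu.du.
Mapping each syllable to C/V: /lal/ → CVC, /dlamv/ → CCVCC, /me/ → CV, /lu/ → CV, /du/ → CV.

CVC.CCVCC.CV.CV.CV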